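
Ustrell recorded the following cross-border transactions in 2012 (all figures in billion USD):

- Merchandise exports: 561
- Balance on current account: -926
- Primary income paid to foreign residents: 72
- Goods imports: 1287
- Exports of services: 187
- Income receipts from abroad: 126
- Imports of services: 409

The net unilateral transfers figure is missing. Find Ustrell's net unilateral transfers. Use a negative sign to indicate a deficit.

Current account = goods balance + services balance + net primary income + net secondary income
Sum of the known components = -894
Net unilateral transfers = CA - (known components) = -926 - (-894) = -32

-32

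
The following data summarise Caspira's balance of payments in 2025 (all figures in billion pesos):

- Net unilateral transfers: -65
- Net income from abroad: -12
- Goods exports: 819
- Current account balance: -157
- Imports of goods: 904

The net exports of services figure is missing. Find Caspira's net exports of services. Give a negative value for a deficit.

5

Current account = goods balance + services balance + net primary income + net secondary income
Sum of the known components = -162
Net exports of services = CA - (known components) = -157 - (-162) = 5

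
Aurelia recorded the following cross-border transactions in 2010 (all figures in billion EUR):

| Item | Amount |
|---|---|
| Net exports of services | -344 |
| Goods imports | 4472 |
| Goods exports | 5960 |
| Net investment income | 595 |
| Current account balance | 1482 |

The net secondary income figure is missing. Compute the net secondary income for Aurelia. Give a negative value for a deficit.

-257

Current account = goods balance + services balance + net primary income + net secondary income
Sum of the known components = 1739
Net secondary income = CA - (known components) = 1482 - 1739 = -257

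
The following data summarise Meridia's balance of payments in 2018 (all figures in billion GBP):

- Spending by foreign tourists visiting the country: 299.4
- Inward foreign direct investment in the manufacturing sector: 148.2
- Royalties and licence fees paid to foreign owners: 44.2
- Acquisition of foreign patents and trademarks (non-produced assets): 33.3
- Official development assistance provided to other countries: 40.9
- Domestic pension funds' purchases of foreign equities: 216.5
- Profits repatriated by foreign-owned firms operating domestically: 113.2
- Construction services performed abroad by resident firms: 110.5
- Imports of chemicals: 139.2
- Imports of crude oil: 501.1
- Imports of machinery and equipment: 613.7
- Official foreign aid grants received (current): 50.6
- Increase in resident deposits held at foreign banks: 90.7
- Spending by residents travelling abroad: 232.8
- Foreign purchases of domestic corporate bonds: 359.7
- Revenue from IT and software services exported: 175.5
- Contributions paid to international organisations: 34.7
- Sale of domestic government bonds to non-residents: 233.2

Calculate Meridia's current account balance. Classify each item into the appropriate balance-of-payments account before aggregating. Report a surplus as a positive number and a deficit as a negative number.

-1083.8

Goods: -613.7 - 139.2 - 501.1 = -1254.0
Services: 299.4 + 175.5 - 44.2 - 232.8 + 110.5 = 308.4
Primary income: -113.2
Secondary income: -40.9 - 34.7 + 50.6 = -25.0
Current account = (-1254.0) + 308.4 + (-113.2) + (-25.0) = -1083.8
(Excluded from the current account — financial account: inward foreign direct investment in the manufacturing sector 148.2, domestic pension funds' purchases of foreign equities 216.5, increase in resident deposits held at foreign banks 90.7, foreign purchases of domestic corporate bonds 359.7, sale of domestic government bonds to non-residents 233.2; capital account: acquisition of foreign patents and trademarks (non-produced assets) 33.3.)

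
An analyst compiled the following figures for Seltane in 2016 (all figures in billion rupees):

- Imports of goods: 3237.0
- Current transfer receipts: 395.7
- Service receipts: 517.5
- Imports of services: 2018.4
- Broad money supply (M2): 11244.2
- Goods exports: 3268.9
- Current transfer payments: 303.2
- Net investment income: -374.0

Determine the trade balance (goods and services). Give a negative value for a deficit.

Goods balance = 3268.9 - 3237.0 = 31.9
Services balance = 517.5 - 2018.4 = -1500.9
Trade balance (goods + services) = 31.9 + (-1500.9) = -1469.0

-1469.0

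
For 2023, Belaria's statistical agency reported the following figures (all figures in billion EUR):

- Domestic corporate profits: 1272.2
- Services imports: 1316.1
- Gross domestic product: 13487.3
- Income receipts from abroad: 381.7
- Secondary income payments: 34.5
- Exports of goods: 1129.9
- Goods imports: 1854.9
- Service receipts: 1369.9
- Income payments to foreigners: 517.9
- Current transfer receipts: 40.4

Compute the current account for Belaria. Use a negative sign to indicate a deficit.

-801.5

Goods balance = 1129.9 - 1854.9 = -725.0
Services balance = 1369.9 - 1316.1 = 53.8
Trade balance (goods + services) = -725.0 + 53.8 = -671.2
Net primary income = 381.7 - 517.9 = -136.2
Net secondary income = 40.4 - 34.5 = 5.9
Current account = -671.2 + (-136.2) + 5.9 = -801.5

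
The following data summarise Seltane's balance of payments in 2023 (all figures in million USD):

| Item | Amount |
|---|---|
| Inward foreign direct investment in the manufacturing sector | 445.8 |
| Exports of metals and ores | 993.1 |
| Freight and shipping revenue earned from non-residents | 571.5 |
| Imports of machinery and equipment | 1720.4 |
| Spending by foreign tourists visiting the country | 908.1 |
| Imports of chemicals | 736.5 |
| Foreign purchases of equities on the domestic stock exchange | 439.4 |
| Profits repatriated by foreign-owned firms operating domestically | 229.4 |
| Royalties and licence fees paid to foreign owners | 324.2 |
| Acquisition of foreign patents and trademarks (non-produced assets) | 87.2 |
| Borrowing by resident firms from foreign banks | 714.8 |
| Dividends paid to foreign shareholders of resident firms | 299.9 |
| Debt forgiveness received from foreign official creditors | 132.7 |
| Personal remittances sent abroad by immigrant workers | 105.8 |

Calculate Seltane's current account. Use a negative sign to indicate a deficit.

Goods: 993.1 - 1720.4 - 736.5 = -1463.8
Services: -324.2 + 571.5 + 908.1 = 1155.4
Primary income: -299.9 - 229.4 = -529.3
Secondary income: -105.8
Current account = (-1463.8) + 1155.4 + (-529.3) + (-105.8) = -943.5
(Excluded from the current account — financial account: inward foreign direct investment in the manufacturing sector 445.8, foreign purchases of equities on the domestic stock exchange 439.4, borrowing by resident firms from foreign banks 714.8; capital account: acquisition of foreign patents and trademarks (non-produced assets) 87.2, debt forgiveness received from foreign official creditors 132.7.)

-943.5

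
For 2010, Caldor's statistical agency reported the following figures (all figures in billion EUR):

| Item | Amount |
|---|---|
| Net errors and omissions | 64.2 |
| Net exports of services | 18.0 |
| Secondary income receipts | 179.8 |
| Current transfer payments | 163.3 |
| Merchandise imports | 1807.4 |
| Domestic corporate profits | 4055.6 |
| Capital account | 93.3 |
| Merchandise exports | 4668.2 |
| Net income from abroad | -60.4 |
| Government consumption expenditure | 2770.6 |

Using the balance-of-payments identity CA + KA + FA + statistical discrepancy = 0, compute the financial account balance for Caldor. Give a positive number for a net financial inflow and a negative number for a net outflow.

Goods balance = 4668.2 - 1807.4 = 2860.8
Services balance = 18.0
Trade balance (goods + services) = 2860.8 + 18.0 = 2878.8
Net primary income = -60.4
Net secondary income = 179.8 - 163.3 = 16.5
Current account = 2878.8 + (-60.4) + 16.5 = 2834.9
Financial account = -(2834.9 + 93.3 + 64.2) = -2992.4

-2992.4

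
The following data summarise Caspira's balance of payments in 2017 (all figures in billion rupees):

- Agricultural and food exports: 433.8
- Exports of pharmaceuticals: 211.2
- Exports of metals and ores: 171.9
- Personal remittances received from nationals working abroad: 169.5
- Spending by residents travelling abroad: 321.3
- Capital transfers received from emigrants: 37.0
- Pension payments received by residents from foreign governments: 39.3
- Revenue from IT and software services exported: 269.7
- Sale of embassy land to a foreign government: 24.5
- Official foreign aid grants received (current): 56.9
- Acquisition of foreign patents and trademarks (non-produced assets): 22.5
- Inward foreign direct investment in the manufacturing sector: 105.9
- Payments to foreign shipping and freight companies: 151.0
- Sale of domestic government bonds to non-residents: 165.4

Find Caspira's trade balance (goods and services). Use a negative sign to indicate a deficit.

Goods: 171.9 + 211.2 + 433.8 = 816.9
Services: -151.0 - 321.3 + 269.7 = -202.6
Trade balance = 816.9 + (-202.6) = 614.3
(Excluded from the trade balance — secondary income: personal remittances received from nationals working abroad 169.5, pension payments received by residents from foreign governments 39.3, official foreign aid grants received (current) 56.9; capital account: capital transfers received from emigrants 37.0, sale of embassy land to a foreign government 24.5, acquisition of foreign patents and trademarks (non-produced assets) 22.5; financial account: inward foreign direct investment in the manufacturing sector 105.9, sale of domestic government bonds to non-residents 165.4.)

614.3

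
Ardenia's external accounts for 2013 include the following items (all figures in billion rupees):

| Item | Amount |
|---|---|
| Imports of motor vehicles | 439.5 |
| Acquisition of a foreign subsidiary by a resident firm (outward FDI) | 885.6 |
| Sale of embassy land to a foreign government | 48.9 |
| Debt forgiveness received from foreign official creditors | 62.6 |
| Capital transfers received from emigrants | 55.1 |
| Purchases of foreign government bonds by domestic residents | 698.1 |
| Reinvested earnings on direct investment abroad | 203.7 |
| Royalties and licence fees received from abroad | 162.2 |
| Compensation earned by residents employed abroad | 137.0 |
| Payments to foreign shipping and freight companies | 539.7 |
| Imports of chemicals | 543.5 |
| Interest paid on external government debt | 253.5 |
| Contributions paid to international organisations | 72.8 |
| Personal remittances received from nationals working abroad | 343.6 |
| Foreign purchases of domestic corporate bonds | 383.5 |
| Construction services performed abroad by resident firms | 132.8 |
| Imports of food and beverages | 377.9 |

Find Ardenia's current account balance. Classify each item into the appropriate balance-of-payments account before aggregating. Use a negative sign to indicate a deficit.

-1247.6

Goods: -377.9 - 439.5 - 543.5 = -1360.9
Services: 132.8 - 539.7 + 162.2 = -244.7
Primary income: 203.7 - 253.5 + 137.0 = 87.2
Secondary income: 343.6 - 72.8 = 270.8
Current account = (-1360.9) + (-244.7) + 87.2 + 270.8 = -1247.6
(Excluded from the current account — financial account: acquisition of a foreign subsidiary by a resident firm (outward FDI) 885.6, purchases of foreign government bonds by domestic residents 698.1, foreign purchases of domestic corporate bonds 383.5; capital account: sale of embassy land to a foreign government 48.9, debt forgiveness received from foreign official creditors 62.6, capital transfers received from emigrants 55.1.)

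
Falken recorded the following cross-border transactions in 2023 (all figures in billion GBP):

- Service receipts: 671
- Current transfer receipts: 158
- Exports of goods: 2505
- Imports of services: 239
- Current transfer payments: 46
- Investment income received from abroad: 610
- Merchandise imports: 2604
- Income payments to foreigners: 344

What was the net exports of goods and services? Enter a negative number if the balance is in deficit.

Goods balance = 2505 - 2604 = -99
Services balance = 671 - 239 = 432
Trade balance (goods + services) = -99 + 432 = 333

333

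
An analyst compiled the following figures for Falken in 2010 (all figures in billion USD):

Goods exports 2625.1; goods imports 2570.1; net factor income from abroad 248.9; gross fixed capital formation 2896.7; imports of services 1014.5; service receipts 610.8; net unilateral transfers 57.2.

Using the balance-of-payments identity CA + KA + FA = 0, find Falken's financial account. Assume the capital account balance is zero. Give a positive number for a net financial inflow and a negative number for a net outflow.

Goods balance = 2625.1 - 2570.1 = 55.0
Services balance = 610.8 - 1014.5 = -403.7
Trade balance (goods + services) = 55.0 + (-403.7) = -348.7
Net primary income = 248.9
Net secondary income = 57.2
Current account = -348.7 + 248.9 + 57.2 = -42.6
Financial account = -(-42.6) = 42.6

42.6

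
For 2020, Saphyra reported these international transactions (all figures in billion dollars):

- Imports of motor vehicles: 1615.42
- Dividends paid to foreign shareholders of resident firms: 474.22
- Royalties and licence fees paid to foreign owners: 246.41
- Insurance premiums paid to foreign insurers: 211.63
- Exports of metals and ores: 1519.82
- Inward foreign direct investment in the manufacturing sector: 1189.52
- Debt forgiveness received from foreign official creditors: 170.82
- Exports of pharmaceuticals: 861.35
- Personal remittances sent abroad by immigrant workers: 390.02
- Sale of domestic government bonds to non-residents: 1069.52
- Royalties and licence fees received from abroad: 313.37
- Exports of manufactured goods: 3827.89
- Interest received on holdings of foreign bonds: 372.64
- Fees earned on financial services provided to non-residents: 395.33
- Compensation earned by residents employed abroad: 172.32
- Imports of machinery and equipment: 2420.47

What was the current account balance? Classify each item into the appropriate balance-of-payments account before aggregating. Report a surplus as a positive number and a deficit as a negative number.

Goods: 1519.82 + 3827.89 + 861.35 - 2420.47 - 1615.42 = 2173.17
Services: -211.63 + 313.37 + 395.33 - 246.41 = 250.66
Primary income: -474.22 + 172.32 + 372.64 = 70.74
Secondary income: -390.02
Current account = 2173.17 + 250.66 + 70.74 + (-390.02) = 2104.55
(Excluded from the current account — financial account: inward foreign direct investment in the manufacturing sector 1189.52, sale of domestic government bonds to non-residents 1069.52; capital account: debt forgiveness received from foreign official creditors 170.82.)

2104.55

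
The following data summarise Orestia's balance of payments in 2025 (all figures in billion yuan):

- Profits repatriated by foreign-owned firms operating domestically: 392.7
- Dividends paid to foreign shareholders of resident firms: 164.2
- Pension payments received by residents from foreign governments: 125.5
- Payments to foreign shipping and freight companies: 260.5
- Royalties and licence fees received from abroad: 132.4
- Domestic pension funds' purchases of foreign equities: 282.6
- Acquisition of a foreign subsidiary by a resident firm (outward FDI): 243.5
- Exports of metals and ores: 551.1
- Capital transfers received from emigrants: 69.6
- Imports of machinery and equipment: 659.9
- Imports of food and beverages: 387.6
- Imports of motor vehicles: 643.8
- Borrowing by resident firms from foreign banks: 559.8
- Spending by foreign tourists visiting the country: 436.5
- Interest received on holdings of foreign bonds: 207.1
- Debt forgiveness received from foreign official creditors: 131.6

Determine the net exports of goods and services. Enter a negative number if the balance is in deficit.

-831.8

Goods: 551.1 - 643.8 - 387.6 - 659.9 = -1140.2
Services: 436.5 + 132.4 - 260.5 = 308.4
Trade balance = -1140.2 + 308.4 = -831.8
(Excluded from the trade balance — primary income: profits repatriated by foreign-owned firms operating domestically 392.7, dividends paid to foreign shareholders of resident firms 164.2, interest received on holdings of foreign bonds 207.1; secondary income: pension payments received by residents from foreign governments 125.5; financial account: domestic pension funds' purchases of foreign equities 282.6, acquisition of a foreign subsidiary by a resident firm (outward FDI) 243.5, borrowing by resident firms from foreign banks 559.8; capital account: capital transfers received from emigrants 69.6, debt forgiveness received from foreign official creditors 131.6.)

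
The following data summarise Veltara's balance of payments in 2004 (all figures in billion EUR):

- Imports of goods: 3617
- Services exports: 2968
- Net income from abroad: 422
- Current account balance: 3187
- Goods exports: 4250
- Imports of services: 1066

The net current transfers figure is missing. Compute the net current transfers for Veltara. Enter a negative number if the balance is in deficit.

Current account = goods balance + services balance + net primary income + net secondary income
Sum of the known components = 2957
Net current transfers = CA - (known components) = 3187 - 2957 = 230

230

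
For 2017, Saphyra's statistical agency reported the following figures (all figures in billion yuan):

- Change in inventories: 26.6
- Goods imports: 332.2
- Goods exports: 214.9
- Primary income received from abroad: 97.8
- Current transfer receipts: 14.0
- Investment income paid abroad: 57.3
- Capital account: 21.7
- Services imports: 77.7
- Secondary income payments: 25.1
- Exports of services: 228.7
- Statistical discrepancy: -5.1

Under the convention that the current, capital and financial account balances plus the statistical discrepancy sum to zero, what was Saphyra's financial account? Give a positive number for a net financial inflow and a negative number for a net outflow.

-79.7

Goods balance = 214.9 - 332.2 = -117.3
Services balance = 228.7 - 77.7 = 151.0
Trade balance (goods + services) = -117.3 + 151.0 = 33.7
Net primary income = 97.8 - 57.3 = 40.5
Net secondary income = 14.0 - 25.1 = -11.1
Current account = 33.7 + 40.5 + (-11.1) = 63.1
Financial account = -(63.1 + 21.7 + (-5.1)) = -79.7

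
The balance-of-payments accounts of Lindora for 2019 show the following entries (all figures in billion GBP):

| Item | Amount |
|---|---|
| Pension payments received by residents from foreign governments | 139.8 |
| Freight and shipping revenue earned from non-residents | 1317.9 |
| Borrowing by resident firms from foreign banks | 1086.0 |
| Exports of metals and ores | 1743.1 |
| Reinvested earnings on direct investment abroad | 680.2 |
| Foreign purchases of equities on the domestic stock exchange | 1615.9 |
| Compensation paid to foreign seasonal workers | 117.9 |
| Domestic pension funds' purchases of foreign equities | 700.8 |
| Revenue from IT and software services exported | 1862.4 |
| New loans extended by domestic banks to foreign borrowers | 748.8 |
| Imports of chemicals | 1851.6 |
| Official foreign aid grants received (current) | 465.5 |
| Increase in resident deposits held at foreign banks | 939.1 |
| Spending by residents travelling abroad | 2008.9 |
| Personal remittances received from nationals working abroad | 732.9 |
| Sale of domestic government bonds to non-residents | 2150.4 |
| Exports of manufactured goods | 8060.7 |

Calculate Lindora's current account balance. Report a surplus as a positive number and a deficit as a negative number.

Goods: 8060.7 + 1743.1 - 1851.6 = 7952.2
Services: 1862.4 - 2008.9 + 1317.9 = 1171.4
Primary income: 680.2 - 117.9 = 562.3
Secondary income: 732.9 + 465.5 + 139.8 = 1338.2
Current account = 7952.2 + 1171.4 + 562.3 + 1338.2 = 11024.1
(Excluded from the current account — financial account: borrowing by resident firms from foreign banks 1086.0, foreign purchases of equities on the domestic stock exchange 1615.9, domestic pension funds' purchases of foreign equities 700.8, new loans extended by domestic banks to foreign borrowers 748.8, increase in resident deposits held at foreign banks 939.1, sale of domestic government bonds to non-residents 2150.4.)

11024.1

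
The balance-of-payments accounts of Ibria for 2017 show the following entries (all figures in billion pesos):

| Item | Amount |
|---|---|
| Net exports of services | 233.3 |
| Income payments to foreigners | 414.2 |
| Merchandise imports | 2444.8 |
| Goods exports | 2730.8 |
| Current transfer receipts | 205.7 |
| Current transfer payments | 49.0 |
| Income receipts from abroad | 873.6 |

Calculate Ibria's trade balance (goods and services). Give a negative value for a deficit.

Goods balance = 2730.8 - 2444.8 = 286.0
Services balance = 233.3
Trade balance (goods + services) = 286.0 + 233.3 = 519.3

519.3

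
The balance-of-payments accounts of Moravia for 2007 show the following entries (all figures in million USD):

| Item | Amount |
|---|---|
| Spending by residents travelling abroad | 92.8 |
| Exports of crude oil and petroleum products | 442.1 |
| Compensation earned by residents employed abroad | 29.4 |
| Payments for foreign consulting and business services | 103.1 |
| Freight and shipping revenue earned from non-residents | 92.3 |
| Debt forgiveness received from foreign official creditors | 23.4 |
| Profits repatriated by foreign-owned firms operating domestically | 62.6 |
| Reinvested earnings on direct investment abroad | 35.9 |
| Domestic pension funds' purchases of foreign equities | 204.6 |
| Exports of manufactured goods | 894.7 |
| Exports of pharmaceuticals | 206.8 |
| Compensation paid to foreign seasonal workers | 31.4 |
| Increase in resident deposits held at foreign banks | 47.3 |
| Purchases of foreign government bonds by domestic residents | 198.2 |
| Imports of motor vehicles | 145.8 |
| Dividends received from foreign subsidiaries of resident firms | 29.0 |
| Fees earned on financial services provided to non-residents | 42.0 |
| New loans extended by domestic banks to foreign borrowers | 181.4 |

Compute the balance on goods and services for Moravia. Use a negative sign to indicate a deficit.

Goods: -145.8 + 442.1 + 894.7 + 206.8 = 1397.8
Services: -103.1 + 42.0 + 92.3 - 92.8 = -61.6
Trade balance = 1397.8 + (-61.6) = 1336.2
(Excluded from the trade balance — primary income: compensation earned by residents employed abroad 29.4, profits repatriated by foreign-owned firms operating domestically 62.6, reinvested earnings on direct investment abroad 35.9, compensation paid to foreign seasonal workers 31.4, dividends received from foreign subsidiaries of resident firms 29.0; capital account: debt forgiveness received from foreign official creditors 23.4; financial account: domestic pension funds' purchases of foreign equities 204.6, increase in resident deposits held at foreign banks 47.3, purchases of foreign government bonds by domestic residents 198.2, new loans extended by domestic banks to foreign borrowers 181.4.)

1336.2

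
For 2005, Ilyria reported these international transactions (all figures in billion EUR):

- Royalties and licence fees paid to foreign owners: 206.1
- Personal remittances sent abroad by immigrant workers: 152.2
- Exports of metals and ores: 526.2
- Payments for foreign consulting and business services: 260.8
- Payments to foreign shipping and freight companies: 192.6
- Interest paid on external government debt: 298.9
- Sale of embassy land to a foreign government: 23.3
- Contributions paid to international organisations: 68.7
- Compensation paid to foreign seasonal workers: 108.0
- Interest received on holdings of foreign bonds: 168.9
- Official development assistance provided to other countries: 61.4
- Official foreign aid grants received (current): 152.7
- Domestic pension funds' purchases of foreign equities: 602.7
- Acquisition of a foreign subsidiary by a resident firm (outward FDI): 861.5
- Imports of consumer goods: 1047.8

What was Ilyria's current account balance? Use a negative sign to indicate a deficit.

Goods: -1047.8 + 526.2 = -521.6
Services: -260.8 - 192.6 - 206.1 = -659.5
Primary income: -108.0 + 168.9 - 298.9 = -238.0
Secondary income: -68.7 - 152.2 - 61.4 + 152.7 = -129.6
Current account = (-521.6) + (-659.5) + (-238.0) + (-129.6) = -1548.7
(Excluded from the current account — capital account: sale of embassy land to a foreign government 23.3; financial account: domestic pension funds' purchases of foreign equities 602.7, acquisition of a foreign subsidiary by a resident firm (outward FDI) 861.5.)

-1548.7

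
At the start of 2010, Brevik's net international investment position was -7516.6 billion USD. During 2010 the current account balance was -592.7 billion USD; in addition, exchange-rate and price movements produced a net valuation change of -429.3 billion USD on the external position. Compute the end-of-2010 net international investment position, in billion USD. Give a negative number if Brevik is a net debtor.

-8538.6

Change in NIIP = current account + net valuation change = -592.7 + (-429.3) = -1022.0
End-of-year NIIP = -7516.6 + (-1022.0) = -8538.6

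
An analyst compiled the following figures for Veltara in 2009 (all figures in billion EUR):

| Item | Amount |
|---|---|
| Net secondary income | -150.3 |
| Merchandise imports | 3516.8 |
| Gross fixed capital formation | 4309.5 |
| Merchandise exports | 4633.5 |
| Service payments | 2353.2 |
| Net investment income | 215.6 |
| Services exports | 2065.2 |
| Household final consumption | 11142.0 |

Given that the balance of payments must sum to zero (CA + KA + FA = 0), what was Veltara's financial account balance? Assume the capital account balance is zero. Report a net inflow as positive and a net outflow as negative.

Goods balance = 4633.5 - 3516.8 = 1116.7
Services balance = 2065.2 - 2353.2 = -288.0
Trade balance (goods + services) = 1116.7 + (-288.0) = 828.7
Net primary income = 215.6
Net secondary income = -150.3
Current account = 828.7 + 215.6 + (-150.3) = 894.0
Financial account = -(894.0) = -894.0

-894.0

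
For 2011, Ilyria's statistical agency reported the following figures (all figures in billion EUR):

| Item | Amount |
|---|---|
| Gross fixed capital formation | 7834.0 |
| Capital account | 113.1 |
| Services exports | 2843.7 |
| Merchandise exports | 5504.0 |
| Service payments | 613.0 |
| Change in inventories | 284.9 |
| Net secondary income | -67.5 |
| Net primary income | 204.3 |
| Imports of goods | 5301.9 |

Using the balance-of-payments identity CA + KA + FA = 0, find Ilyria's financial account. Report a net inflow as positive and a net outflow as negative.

Goods balance = 5504.0 - 5301.9 = 202.1
Services balance = 2843.7 - 613.0 = 2230.7
Trade balance (goods + services) = 202.1 + 2230.7 = 2432.8
Net primary income = 204.3
Net secondary income = -67.5
Current account = 2432.8 + 204.3 + (-67.5) = 2569.6
Financial account = -(2569.6 + 113.1) = -2682.7

-2682.7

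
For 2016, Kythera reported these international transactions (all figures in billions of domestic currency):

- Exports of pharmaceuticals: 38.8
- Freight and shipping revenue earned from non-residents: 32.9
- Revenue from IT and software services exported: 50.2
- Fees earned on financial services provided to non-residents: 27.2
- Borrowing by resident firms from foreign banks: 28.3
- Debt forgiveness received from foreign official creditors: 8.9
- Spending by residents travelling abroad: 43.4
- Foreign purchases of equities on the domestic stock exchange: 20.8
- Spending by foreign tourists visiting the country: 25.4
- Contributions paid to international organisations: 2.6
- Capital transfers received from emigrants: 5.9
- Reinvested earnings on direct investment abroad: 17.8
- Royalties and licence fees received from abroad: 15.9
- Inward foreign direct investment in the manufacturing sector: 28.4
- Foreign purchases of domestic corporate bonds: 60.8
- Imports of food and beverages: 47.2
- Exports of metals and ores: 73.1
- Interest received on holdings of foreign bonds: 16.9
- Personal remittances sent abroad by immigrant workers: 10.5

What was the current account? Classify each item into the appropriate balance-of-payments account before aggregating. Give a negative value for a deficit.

Goods: -47.2 + 73.1 + 38.8 = 64.7
Services: 32.9 + 15.9 + 25.4 + 27.2 + 50.2 - 43.4 = 108.2
Primary income: 16.9 + 17.8 = 34.7
Secondary income: -2.6 - 10.5 = -13.1
Current account = 64.7 + 108.2 + 34.7 + (-13.1) = 194.5
(Excluded from the current account — financial account: borrowing by resident firms from foreign banks 28.3, foreign purchases of equities on the domestic stock exchange 20.8, inward foreign direct investment in the manufacturing sector 28.4, foreign purchases of domestic corporate bonds 60.8; capital account: debt forgiveness received from foreign official creditors 8.9, capital transfers received from emigrants 5.9.)

194.5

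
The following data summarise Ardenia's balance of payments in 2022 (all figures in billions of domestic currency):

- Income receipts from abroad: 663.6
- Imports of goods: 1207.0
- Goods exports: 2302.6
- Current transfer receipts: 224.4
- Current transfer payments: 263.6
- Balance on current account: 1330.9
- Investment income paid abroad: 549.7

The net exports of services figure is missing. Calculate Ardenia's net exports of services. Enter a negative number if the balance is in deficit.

160.6

Current account = goods balance + services balance + net primary income + net secondary income
Sum of the known components = 1170.3
Net exports of services = CA - (known components) = 1330.9 - 1170.3 = 160.6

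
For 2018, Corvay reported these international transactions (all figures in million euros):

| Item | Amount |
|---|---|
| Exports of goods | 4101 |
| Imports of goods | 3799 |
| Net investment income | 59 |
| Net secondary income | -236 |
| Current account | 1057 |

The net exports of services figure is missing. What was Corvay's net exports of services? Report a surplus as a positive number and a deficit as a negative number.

932

Current account = goods balance + services balance + net primary income + net secondary income
Sum of the known components = 125
Net exports of services = CA - (known components) = 1057 - 125 = 932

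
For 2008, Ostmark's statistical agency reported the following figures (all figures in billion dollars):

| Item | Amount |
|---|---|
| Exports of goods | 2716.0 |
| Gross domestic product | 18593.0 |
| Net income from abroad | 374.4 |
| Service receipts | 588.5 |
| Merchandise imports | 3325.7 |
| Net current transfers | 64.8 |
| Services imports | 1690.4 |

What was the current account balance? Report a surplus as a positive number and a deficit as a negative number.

-1272.4

Goods balance = 2716.0 - 3325.7 = -609.7
Services balance = 588.5 - 1690.4 = -1101.9
Trade balance (goods + services) = -609.7 + (-1101.9) = -1711.6
Net primary income = 374.4
Net secondary income = 64.8
Current account = -1711.6 + 374.4 + 64.8 = -1272.4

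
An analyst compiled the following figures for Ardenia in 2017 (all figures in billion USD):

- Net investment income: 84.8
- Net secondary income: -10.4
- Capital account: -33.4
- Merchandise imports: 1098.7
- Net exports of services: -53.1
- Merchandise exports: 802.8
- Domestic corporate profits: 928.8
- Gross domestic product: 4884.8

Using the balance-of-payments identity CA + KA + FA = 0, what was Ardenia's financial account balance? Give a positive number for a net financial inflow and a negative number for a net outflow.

Goods balance = 802.8 - 1098.7 = -295.9
Services balance = -53.1
Trade balance (goods + services) = -295.9 + (-53.1) = -349.0
Net primary income = 84.8
Net secondary income = -10.4
Current account = -349.0 + 84.8 + (-10.4) = -274.6
Financial account = -(-274.6 + (-33.4)) = 308.0

308.0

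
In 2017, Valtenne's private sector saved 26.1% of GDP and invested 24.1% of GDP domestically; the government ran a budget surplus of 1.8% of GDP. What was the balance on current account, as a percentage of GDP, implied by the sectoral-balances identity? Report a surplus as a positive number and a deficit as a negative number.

By the sectoral-balances identity, CA = (S_private - I) + (T - G).
Private balance = 26.1 - 24.1 = 2.0
Government balance (T - G) = 1.8
CA = 2.0 + 1.8 = 3.8

3.8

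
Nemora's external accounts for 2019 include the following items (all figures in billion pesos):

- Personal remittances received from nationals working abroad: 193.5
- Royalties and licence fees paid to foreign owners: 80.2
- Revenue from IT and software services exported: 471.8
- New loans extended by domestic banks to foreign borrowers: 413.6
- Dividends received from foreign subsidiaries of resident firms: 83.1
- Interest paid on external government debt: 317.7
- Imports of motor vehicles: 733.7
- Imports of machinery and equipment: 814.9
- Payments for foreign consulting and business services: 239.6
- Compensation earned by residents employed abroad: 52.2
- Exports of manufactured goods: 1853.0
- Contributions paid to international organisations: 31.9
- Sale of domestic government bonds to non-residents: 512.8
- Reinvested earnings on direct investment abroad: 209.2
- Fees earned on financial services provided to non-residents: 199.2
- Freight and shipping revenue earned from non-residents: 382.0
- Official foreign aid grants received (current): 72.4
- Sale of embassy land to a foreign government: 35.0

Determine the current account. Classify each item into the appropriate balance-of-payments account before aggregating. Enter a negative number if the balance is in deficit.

Goods: -814.9 + 1853.0 - 733.7 = 304.4
Services: 382.0 - 80.2 + 471.8 + 199.2 - 239.6 = 733.2
Primary income: 83.1 - 317.7 + 52.2 + 209.2 = 26.8
Secondary income: -31.9 + 72.4 + 193.5 = 234.0
Current account = 304.4 + 733.2 + 26.8 + 234.0 = 1298.4
(Excluded from the current account — financial account: new loans extended by domestic banks to foreign borrowers 413.6, sale of domestic government bonds to non-residents 512.8; capital account: sale of embassy land to a foreign government 35.0.)

1298.4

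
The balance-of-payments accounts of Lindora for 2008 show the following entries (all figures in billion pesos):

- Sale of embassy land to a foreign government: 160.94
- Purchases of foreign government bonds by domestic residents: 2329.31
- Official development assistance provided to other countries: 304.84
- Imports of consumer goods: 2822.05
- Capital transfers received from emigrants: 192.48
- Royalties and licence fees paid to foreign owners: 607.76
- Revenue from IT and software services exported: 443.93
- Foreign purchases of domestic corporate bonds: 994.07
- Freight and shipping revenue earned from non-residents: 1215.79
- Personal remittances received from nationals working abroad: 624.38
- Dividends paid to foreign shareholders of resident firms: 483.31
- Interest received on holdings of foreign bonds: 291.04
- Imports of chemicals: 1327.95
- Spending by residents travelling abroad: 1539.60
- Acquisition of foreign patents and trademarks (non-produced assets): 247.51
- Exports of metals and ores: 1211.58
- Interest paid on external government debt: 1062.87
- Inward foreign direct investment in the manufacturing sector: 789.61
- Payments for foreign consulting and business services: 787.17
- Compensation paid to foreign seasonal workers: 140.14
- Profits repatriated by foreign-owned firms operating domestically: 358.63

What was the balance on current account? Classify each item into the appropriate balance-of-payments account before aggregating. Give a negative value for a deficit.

Goods: -1327.95 - 2822.05 + 1211.58 = -2938.42
Services: -1539.60 + 443.93 - 787.17 + 1215.79 - 607.76 = -1274.81
Primary income: -358.63 - 140.14 + 291.04 - 1062.87 - 483.31 = -1753.91
Secondary income: 624.38 - 304.84 = 319.54
Current account = (-2938.42) + (-1274.81) + (-1753.91) + 319.54 = -5647.60
(Excluded from the current account — capital account: sale of embassy land to a foreign government 160.94, capital transfers received from emigrants 192.48, acquisition of foreign patents and trademarks (non-produced assets) 247.51; financial account: purchases of foreign government bonds by domestic residents 2329.31, foreign purchases of domestic corporate bonds 994.07, inward foreign direct investment in the manufacturing sector 789.61.)

-5647.60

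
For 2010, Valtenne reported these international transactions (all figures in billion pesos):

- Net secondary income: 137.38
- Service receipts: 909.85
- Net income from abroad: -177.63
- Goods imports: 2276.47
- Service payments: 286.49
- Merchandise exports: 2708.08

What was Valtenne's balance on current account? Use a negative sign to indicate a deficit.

1014.72

Goods balance = 2708.08 - 2276.47 = 431.61
Services balance = 909.85 - 286.49 = 623.36
Trade balance (goods + services) = 431.61 + 623.36 = 1054.97
Net primary income = -177.63
Net secondary income = 137.38
Current account = 1054.97 + (-177.63) + 137.38 = 1014.72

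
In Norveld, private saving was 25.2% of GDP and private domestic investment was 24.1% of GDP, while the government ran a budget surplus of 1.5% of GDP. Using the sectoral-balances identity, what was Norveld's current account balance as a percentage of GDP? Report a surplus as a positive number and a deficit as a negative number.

By the sectoral-balances identity, CA = (S_private - I) + (T - G).
Private balance = 25.2 - 24.1 = 1.1
Government balance (T - G) = 1.5
CA = 1.1 + 1.5 = 2.6

2.6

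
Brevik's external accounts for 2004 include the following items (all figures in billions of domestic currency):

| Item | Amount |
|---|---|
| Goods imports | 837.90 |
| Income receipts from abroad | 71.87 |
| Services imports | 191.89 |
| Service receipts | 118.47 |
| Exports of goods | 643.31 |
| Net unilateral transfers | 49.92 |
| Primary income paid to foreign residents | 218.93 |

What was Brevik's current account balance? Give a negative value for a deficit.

Goods balance = 643.31 - 837.90 = -194.59
Services balance = 118.47 - 191.89 = -73.42
Trade balance (goods + services) = -194.59 + (-73.42) = -268.01
Net primary income = 71.87 - 218.93 = -147.06
Net secondary income = 49.92
Current account = -268.01 + (-147.06) + 49.92 = -365.15

-365.15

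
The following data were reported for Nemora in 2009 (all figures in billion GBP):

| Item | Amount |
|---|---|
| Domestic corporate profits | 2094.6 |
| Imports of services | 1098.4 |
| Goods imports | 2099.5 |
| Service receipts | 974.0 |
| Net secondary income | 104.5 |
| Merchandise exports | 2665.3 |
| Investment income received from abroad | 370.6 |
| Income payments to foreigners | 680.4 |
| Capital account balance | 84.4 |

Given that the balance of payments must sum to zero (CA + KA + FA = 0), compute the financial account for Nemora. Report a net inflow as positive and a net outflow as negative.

Goods balance = 2665.3 - 2099.5 = 565.8
Services balance = 974.0 - 1098.4 = -124.4
Trade balance (goods + services) = 565.8 + (-124.4) = 441.4
Net primary income = 370.6 - 680.4 = -309.8
Net secondary income = 104.5
Current account = 441.4 + (-309.8) + 104.5 = 236.1
Financial account = -(236.1 + 84.4) = -320.5

-320.5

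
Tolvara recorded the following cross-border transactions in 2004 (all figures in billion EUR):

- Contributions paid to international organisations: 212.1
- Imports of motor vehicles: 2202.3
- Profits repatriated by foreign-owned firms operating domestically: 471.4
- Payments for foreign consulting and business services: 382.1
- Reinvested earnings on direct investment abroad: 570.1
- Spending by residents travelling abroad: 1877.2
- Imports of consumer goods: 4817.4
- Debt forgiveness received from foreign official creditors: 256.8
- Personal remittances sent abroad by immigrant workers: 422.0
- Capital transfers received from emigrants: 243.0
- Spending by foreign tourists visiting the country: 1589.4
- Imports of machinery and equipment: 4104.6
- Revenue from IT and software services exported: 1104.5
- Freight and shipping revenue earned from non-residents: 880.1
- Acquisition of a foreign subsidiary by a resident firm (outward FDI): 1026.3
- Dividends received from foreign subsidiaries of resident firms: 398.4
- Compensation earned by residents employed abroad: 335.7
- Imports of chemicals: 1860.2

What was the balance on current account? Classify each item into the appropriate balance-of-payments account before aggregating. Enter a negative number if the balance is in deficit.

-11471.1

Goods: -2202.3 - 4817.4 - 4104.6 - 1860.2 = -12984.5
Services: 1104.5 + 1589.4 - 1877.2 + 880.1 - 382.1 = 1314.7
Primary income: 570.1 + 398.4 + 335.7 - 471.4 = 832.8
Secondary income: -422.0 - 212.1 = -634.1
Current account = (-12984.5) + 1314.7 + 832.8 + (-634.1) = -11471.1
(Excluded from the current account — capital account: debt forgiveness received from foreign official creditors 256.8, capital transfers received from emigrants 243.0; financial account: acquisition of a foreign subsidiary by a resident firm (outward FDI) 1026.3.)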